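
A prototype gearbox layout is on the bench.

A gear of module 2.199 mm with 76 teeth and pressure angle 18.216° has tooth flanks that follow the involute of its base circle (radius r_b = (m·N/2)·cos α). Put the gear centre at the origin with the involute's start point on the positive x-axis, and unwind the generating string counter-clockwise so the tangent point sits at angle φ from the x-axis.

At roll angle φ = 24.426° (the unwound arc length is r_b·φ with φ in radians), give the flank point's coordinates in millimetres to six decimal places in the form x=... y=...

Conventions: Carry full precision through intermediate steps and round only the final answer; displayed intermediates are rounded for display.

single-mesh involute tooth geometry (76T wheel at module 2.199)
pitch radius r_p = m·N/2 = 2.199·76/2 = 83.562000
base radius r_b = r_p·cos α = 83.562000·cos 18.216° = 79.374273
roll angle φ = 24.426° = 0.42631412 rad
x = r_b·(cos φ + φ·sin φ) = 86.262731
y = r_b·(sin φ − φ·cos φ) = 2.012955

x=86.262731 y=2.012955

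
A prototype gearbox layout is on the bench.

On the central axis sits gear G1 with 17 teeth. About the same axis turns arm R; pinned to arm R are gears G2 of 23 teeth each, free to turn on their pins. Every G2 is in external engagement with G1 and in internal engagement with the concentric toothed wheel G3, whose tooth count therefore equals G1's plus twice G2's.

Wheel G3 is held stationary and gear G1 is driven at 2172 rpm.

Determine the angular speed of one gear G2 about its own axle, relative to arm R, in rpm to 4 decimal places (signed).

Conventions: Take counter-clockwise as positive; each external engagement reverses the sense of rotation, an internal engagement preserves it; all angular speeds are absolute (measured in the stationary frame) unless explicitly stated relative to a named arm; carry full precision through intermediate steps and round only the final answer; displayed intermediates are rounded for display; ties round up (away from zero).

-1264.2457 rpm

planetary set (17T centre, 23T on arm, 63T internal) — Willis relation
normalise by the input: solve with ω_sun = 1, then scale by 2172 rpm
ring teeth: 17 + 2·23 = 63
17(ω_sun−ω_arm) = −63(ω_ring−ω_arm),  ω_ring = 0, ω_sun = 1
17(1−ω_arm) = −63(0−ω_arm)  ⇒  80·ω_arm = 17  ⇒  ω_arm = 17/80
sun–planet mesh: 17·(1−17/80) = −23·(ω_p−ω_arm)  ⇒  ω_p−ω_arm = -1071/1840
scale: ω_p−ω_arm = -1071/1840 × 2172 rpm = -1264.2457 rpm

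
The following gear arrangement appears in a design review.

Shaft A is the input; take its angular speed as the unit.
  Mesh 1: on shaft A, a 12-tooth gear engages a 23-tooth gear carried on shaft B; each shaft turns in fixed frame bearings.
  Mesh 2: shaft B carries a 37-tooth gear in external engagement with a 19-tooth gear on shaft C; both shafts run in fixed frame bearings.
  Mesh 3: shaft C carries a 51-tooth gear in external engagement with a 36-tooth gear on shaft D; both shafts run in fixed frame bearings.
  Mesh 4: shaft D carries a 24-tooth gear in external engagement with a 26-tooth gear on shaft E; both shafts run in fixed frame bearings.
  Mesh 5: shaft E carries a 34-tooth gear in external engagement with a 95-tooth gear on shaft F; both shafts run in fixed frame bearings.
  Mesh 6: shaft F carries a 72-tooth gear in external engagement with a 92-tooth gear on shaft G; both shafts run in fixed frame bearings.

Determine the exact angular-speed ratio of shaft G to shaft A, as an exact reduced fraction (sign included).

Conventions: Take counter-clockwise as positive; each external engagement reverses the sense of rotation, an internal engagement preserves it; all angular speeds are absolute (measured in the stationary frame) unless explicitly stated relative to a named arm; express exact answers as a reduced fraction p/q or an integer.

4619376/12412985

class = fixed-axis compound train [6 meshes; 6 ratios multiply, 6 sense flips]
mesh 1 [12T→23T]: running ratio 12/23, sense −
mesh 2 [37T→19T]: running ratio 444/437, sense +
mesh 3 [51T→36T]: running ratio 629/437, sense −
mesh 4 [24T→26T]: running ratio 7548/5681, sense +
mesh 5 [34T→95T]: running ratio 256632/539695, sense −
mesh 6 [72T→92T]: running ratio 4619376/12412985, sense +
ω_out/ω_in = 4619376/12412985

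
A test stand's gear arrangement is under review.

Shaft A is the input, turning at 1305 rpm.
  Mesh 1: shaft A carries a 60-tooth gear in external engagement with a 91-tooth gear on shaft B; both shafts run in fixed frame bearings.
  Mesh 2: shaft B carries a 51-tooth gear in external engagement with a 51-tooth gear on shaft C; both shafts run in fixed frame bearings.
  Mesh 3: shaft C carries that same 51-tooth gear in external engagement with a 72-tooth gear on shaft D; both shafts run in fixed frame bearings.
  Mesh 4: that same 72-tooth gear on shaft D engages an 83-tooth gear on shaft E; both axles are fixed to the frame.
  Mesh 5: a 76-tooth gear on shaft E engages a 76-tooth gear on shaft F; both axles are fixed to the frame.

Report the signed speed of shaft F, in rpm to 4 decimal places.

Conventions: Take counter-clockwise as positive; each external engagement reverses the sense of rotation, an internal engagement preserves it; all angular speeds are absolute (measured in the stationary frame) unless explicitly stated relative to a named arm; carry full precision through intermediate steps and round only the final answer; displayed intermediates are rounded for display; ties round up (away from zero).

recognized (6 fixed axles, 5 meshes): fixed-axis compound train
mesh 1 [60T→91T]: ω = 1305.0000×60/91 = 860.4396 rpm, sense flips to −
mesh 2 [51T→51T]: ω = 860.4396×51/51 = 860.4396 rpm, sense flips to +
mesh 3 [51T→72T]: ω = 860.4396×51/72 = 609.4780 rpm, sense flips to −
mesh 4 [72T→83T]: ω = 609.4780×72/83 = 528.7038 rpm, sense flips to +
mesh 5 [76T→76T]: ω = 528.7038×76/76 = 528.7038 rpm, sense flips to −
signed output speed = -528.7038 rpm

-528.7038 rpm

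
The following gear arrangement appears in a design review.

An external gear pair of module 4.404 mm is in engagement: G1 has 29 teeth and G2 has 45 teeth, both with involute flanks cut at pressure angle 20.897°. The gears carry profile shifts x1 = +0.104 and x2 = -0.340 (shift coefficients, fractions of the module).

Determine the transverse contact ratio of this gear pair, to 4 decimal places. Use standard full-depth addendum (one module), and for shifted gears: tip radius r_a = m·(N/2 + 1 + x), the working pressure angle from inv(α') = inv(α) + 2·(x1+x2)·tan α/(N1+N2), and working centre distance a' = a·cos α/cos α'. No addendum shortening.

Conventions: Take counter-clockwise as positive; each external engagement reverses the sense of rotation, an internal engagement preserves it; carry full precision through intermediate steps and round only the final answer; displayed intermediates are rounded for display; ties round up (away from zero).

1.6913

class = single-mesh tooth geometry [involute pair 29T × 45T, m = 4.404]
base radii: r_b1 = 59.657622, r_b2 = 92.572172
tip radii: r_a1 = 68.720016, r_a2 = 101.996640
inv(α') = inv(20.897°) + 2·(+0.104-0.340)·tan α/(29+45) = 0.01464614  ⇒  α' = 19.88762°
a' = a·cos α / cos α' = 162.9480·cos 20.897°/cos 19.88762° = 161.884310
action lengths: √(r_a1²−r_b1²) = 34.108778, √(r_a2²−r_b2²) = 42.821811
base pitch p_b = π·m·cos α = 12.925514
CR = (34.108778 + 42.821811 − 161.884310·sin 19.88762°)/12.925514 = 1.691334
contact ratio ≈ 1.6913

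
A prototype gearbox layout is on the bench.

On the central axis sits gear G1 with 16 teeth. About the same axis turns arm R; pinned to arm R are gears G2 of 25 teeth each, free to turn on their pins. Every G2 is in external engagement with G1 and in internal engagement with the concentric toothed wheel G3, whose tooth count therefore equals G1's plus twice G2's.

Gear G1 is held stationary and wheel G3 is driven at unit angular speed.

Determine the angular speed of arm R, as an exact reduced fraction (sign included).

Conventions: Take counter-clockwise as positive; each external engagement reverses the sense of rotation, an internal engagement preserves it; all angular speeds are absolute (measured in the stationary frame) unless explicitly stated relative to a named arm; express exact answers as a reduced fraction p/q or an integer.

topology: planetary set — G1 16T / G2 25T / G3 66T, arm = carrier (Willis)
ring teeth: 16 + 2·25 = 66
16(ω_sun−ω_arm) = −66(ω_ring−ω_arm),  ω_sun = 0, ω_ring = 1
16(0−ω_arm) = −66(1−ω_arm)  ⇒  82·ω_arm = 66  ⇒  ω_arm = 33/41
exact speed ratio = 33/41

33/41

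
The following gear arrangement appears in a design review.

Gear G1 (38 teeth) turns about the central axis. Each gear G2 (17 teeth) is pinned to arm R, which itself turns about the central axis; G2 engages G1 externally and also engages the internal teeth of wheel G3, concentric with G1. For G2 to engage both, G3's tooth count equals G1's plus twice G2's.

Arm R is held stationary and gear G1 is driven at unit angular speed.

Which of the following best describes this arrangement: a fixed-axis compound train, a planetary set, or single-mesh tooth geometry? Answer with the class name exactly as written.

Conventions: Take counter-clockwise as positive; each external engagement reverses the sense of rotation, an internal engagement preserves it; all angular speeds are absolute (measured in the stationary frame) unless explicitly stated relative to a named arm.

planetary set (38T centre, 17T on arm, 72T internal) — Willis relation
classification: planetary set

planetary set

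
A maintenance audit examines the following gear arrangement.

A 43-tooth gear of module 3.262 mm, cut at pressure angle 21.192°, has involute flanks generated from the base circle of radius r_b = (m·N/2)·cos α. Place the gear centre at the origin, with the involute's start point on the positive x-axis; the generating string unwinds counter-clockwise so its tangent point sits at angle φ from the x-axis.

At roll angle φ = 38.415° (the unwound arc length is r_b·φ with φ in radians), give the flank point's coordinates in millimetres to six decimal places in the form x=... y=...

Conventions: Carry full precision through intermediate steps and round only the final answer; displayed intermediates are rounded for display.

x=78.476631 y=6.278794

single-mesh involute tooth geometry (43T wheel at module 3.262)
pitch radius r_p = m·N/2 = 3.262·43/2 = 70.133000
base radius r_b = r_p·cos α = 70.133000·cos 21.192° = 65.390206
roll angle φ = 38.415° = 0.67046823 rad
x = r_b·(cos φ + φ·sin φ) = 78.476631
y = r_b·(sin φ − φ·cos φ) = 6.278794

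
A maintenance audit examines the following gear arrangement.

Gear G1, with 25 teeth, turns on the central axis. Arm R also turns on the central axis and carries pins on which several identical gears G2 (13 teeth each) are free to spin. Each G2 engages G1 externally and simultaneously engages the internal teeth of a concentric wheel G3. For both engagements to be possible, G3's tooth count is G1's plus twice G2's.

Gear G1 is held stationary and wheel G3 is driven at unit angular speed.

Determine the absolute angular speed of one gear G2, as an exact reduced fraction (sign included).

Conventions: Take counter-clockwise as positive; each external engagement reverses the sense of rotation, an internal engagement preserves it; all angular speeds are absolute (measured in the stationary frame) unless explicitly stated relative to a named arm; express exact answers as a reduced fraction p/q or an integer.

51/26

recognized (axles ride arm R): planetary set, 25/13/51 teeth
ring teeth: 25 + 2·13 = 51
25(ω_sun−ω_arm) = −51(ω_ring−ω_arm),  ω_sun = 0, ω_ring = 1
25(0−ω_arm) = −51(1−ω_arm)  ⇒  76·ω_arm = 51  ⇒  ω_arm = 51/76
sun–planet mesh: 25·(0−51/76) = −13·(ω_p−ω_arm)  ⇒  ω_p−ω_arm = 1275/988
ω_p = 51/76 + 1275/988 = 51/26
exact speed ratio = 51/26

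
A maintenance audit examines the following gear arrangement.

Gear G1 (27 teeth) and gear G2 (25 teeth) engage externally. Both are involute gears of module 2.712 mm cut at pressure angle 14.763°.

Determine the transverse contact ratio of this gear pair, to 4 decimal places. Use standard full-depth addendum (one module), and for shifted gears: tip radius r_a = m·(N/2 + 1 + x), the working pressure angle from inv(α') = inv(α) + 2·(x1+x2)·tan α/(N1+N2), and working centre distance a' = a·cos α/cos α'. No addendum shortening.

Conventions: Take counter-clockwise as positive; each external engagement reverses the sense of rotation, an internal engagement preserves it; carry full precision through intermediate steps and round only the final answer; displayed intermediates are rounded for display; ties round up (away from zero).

1.8757

topology: single-mesh involute geometry — m = 2.712, 27T/25T pair
base radii: r_b1 = 35.403370, r_b2 = 32.780898
tip radii: r_a1 = 39.324000, r_a2 = 36.612000
no profile shift: α' = α, a' = a
action lengths: √(r_a1²−r_b1²) = 17.116611, √(r_a2²−r_b2²) = 16.304946
base pitch p_b = π·m·cos α = 8.238738
CR = (17.116611 + 16.304946 − 70.512000·sin 14.76300°)/8.238738 = 1.875723
contact ratio ≈ 1.8757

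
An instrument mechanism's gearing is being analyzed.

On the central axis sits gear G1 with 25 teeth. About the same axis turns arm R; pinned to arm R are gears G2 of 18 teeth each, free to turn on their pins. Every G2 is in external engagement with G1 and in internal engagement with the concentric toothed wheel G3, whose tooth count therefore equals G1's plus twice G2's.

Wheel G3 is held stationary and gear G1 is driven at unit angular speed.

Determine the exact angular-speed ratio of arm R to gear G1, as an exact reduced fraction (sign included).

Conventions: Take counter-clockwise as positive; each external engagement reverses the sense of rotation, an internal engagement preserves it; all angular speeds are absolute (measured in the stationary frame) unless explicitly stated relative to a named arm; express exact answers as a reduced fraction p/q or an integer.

recognized (axles ride arm R): planetary set, 25/18/61 teeth
ring teeth: 25 + 2·18 = 61
25(ω_sun−ω_arm) = −61(ω_ring−ω_arm),  ω_ring = 0, ω_sun = 1
25(1−ω_arm) = −61(0−ω_arm)  ⇒  86·ω_arm = 25  ⇒  ω_arm = 25/86
ω_out/ω_in = 25/86

25/86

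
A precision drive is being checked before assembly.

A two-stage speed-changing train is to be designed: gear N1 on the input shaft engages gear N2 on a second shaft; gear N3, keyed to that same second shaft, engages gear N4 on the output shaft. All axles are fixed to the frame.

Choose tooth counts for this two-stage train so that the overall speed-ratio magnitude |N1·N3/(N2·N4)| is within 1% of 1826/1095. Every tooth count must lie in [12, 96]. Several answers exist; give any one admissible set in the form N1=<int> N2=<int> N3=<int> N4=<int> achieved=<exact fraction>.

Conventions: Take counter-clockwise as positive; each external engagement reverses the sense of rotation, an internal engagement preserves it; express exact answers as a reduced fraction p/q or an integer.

topology: fixed-axis compound train — 2 stages, target 1826/1095
target = 1826/1095 in lowest terms: an exact hit needs N1·N3 = k·1826 and N2·N4 = k·1095 for one integer k, every count in [12, 96]; additionally prefer no 1:1 stage (N1 ≠ N2, N3 ≠ N4)
k = 1: N1·N3 = 1826 = 22·83, N2·N4 = 1095 = 15·73
achieved = 22·83/(15·73) = 1826/1095; |achieved − target| = 0 ≤ 913/54750 ✓

N1=22 N2=15 N3=83 N4=73 achieved=1826/1095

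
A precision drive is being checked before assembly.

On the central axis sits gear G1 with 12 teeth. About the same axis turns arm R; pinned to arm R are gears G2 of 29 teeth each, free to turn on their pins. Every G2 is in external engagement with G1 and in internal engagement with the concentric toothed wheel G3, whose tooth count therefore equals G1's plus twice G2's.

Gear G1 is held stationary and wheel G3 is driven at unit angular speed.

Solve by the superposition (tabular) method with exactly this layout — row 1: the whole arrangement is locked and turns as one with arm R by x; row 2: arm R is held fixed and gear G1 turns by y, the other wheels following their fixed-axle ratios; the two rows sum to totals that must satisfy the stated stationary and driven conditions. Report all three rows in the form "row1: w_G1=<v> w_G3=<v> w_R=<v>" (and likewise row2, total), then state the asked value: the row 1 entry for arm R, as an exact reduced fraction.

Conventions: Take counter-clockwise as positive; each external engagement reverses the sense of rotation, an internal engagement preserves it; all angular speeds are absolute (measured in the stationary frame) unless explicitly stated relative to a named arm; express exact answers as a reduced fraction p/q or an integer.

row1: w_G1=35/41 w_G3=35/41 w_R=35/41
row2: w_G1=-35/41 w_G3=6/41 w_R=0
total: w_G1=0 w_G3=1 w_R=35/41
asked value: 35/41

planetary set (12T centre, 29T on arm, 70T internal) — Willis relation
row 1 (train locked, turned with arm): all members turn x
row 2 — arm fixed, fixed-axis ratios: sun y, ring −(12/70)·y, arm 0
boundary: total ω_sun = x + y = 0 and total ω_ring = x − (12/70)·y = 1  ⇒  y = -35/41, x = 35/41
row 2 ring = −(12/70)·(-35/41) = 6/41
totals (row 1 + row 2): sun 35/41 + (-35/41) = 0, ring 35/41 + 6/41 = 1, arm 35/41 + 0 = 35/41
asked cell (row1, arm) = 35/41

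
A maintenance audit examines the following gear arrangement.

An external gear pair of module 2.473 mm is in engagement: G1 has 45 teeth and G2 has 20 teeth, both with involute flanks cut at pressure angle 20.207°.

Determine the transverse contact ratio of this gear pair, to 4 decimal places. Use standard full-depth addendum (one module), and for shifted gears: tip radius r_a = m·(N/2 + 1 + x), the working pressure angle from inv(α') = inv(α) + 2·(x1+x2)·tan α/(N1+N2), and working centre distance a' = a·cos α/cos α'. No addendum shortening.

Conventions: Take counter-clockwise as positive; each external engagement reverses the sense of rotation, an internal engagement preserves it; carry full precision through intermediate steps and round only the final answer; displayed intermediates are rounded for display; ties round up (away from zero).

1.6375

topology: single-mesh involute geometry — m = 2.473, 45T/20T pair
base radii: r_b1 = 52.217750, r_b2 = 23.207889
tip radii: r_a1 = 58.115500, r_a2 = 27.203000
no profile shift: α' = α, a' = a
action lengths: √(r_a1²−r_b1²) = 25.509173, √(r_a2²−r_b2²) = 14.191444
base pitch p_b = π·m·cos α = 7.290973
CR = (25.509173 + 14.191444 − 80.372500·sin 20.20700°)/7.290973 = 1.637494
contact ratio ≈ 1.6375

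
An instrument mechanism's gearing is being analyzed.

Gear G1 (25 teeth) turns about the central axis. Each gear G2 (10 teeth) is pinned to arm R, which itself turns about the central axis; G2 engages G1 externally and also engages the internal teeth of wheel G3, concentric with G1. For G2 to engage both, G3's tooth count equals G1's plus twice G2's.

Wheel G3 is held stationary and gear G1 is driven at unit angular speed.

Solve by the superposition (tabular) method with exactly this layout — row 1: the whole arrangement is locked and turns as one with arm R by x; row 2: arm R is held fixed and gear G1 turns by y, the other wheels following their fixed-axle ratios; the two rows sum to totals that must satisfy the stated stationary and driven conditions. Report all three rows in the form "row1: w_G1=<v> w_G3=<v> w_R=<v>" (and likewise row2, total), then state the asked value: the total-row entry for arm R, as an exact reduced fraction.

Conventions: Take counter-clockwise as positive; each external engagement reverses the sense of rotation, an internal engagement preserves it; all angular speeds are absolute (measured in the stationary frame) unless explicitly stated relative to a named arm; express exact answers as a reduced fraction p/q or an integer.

row1: w_G1=5/14 w_G3=5/14 w_R=5/14
row2: w_G1=9/14 w_G3=-5/14 w_R=0
total: w_G1=1 w_G3=0 w_R=5/14
asked value: 5/14

recognized (axles ride arm R): planetary set, 25/10/45 teeth
row 1: whole set turns with the arm by x
row 2 — arm fixed, fixed-axis ratios: sun y, ring −(25/45)·y, arm 0
boundary: total ω_ring = x − (25/45)·y = 0 and total ω_sun = x + y = 1  ⇒  y = 9/14, x = 5/14
row 2 ring = −(25/45)·9/14 = -5/14
totals (row 1 + row 2): sun 5/14 + 9/14 = 1, ring 5/14 + (-5/14) = 0, arm 5/14 + 0 = 5/14
asked cell (total, arm) = 5/14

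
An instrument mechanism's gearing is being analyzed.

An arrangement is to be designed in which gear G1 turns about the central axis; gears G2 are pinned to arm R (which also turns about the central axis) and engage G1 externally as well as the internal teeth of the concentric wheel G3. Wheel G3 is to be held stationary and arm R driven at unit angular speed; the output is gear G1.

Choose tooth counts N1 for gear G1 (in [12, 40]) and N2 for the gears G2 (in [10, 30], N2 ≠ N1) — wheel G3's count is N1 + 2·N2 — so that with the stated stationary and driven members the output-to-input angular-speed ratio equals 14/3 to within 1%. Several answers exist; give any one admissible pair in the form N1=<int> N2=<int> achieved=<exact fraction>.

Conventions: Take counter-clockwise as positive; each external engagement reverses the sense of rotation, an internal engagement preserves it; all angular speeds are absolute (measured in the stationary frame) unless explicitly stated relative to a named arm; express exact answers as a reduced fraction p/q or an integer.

N1=12 N2=16 achieved=14/3

planetary set to be sized for 14/3 (Willis relation)
Willis with ω_ring = 0: ω_sun/ω_arm = (N1+N3)/N1; set equal to 14/3  ⇒  N3/N1 = 14/3 − 1 = 11/3
N3 = N1 + 2·N2  ⇒  N2/N1 = (N3/N1 − 1)/2 = (11/3 − 1)/2 = 4/3
smallest multiple with N1 ≥ 12 and N2 ≥ 10: k = 4  ⇒  N1 = 4·3 = 12, N2 = 4·4 = 16 (N1 ≤ 40, N2 ≤ 30, N2 ≠ N1 ✓), N3 = 12 + 2·16 = 44
check: (N1+N3)/N1 with N1 = 12, N3 = 44 gives 14/3; |achieved − target| = 0 ≤ 7/150 ✓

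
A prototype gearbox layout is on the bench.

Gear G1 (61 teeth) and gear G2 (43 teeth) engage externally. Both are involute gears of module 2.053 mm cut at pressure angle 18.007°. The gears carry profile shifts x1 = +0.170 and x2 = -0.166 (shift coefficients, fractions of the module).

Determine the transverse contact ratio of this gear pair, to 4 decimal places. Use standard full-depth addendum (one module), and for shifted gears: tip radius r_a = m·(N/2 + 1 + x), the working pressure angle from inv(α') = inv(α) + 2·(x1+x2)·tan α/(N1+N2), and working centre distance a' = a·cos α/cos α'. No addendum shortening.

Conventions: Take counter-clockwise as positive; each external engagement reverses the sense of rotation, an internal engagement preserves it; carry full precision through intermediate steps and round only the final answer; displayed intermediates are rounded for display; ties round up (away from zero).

recognized (one external pair, fixed centres): single-mesh tooth geometry, m = 2.053, N1 = 61, N2 = 43
base radii: r_b1 = 59.549466, r_b2 = 41.977492
tip radii: r_a1 = 65.018510, r_a2 = 45.851702
inv(α') = inv(18.007°) + 2·(+0.170-0.166)·tan α/(61+43) = 0.01079834  ⇒  α' = 18.02055°
a' = a·cos α / cos α' = 106.7560·cos 18.007°/cos 18.02055° = 106.764209
action lengths: √(r_a1²−r_b1²) = 26.101106, √(r_a2²−r_b2²) = 18.446374
base pitch p_b = π·m·cos α = 6.133776
CR = (26.101106 + 18.446374 − 106.764209·sin 18.02055°)/6.133776 = 1.877981
contact ratio ≈ 1.8780

1.8780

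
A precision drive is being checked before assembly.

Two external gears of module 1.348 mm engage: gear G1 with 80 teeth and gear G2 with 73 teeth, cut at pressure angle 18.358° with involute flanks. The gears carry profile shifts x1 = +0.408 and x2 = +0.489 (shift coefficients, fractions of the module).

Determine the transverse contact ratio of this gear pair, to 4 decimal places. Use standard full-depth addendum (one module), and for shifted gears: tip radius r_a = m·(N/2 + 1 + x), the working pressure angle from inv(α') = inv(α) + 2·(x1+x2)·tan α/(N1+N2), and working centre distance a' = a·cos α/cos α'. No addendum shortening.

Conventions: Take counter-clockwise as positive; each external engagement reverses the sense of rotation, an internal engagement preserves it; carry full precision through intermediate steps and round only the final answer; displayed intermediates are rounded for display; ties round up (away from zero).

1.8237

topology: single-mesh involute geometry — m = 1.348, 80T/73T pair
base radii: r_b1 = 51.175857, r_b2 = 46.697969
tip radii: r_a1 = 55.817984, r_a2 = 51.209172
inv(α') = inv(18.358°) + 2·(+0.408+0.489)·tan α/(80+73) = 0.01532523  ⇒  α' = 20.18025°
a' = a·cos α / cos α' = 103.1220·cos 18.358°/cos 20.18025° = 104.275063
action lengths: √(r_a1²−r_b1²) = 22.286296, √(r_a2²−r_b2²) = 21.016159
base pitch p_b = π·m·cos α = 4.019342
CR = (22.286296 + 21.016159 − 104.275063·sin 20.18025°)/4.019342 = 1.823733
contact ratio ≈ 1.8237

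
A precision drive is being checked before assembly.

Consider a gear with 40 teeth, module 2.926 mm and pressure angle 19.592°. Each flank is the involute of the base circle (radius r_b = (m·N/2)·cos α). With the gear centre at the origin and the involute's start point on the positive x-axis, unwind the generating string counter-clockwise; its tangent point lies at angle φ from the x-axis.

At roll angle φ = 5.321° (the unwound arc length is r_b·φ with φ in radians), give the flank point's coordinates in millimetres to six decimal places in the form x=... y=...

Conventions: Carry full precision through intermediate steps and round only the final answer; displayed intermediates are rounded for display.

x=55.369177 y=0.014707

class = single-mesh tooth geometry [base-circle involute, m = 2.926, 40T]
pitch radius r_p = m·N/2 = 2.926·40/2 = 58.520000
base radius r_b = r_p·cos α = 58.520000·cos 19.592° = 55.131943
roll angle φ = 5.321° = 0.09286897 rad
x = r_b·(cos φ + φ·sin φ) = 55.369177
y = r_b·(sin φ − φ·cos φ) = 0.014707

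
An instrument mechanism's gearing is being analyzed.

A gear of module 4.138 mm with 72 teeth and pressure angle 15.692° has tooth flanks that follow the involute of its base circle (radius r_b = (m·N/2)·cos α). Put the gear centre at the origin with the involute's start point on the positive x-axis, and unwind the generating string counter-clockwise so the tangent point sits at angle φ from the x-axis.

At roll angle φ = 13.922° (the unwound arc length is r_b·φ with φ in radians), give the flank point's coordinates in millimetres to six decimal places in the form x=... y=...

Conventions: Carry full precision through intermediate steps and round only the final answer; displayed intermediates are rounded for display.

x=147.587355 y=0.681784

topology: single-mesh involute geometry — m = 4.138, N = 72
pitch radius r_p = m·N/2 = 4.138·72/2 = 148.968000
base radius r_b = r_p·cos α = 148.968000·cos 15.692° = 143.415891
roll angle φ = 13.922° = 0.24298474 rad
x = r_b·(cos φ + φ·sin φ) = 147.587355
y = r_b·(sin φ − φ·cos φ) = 0.681784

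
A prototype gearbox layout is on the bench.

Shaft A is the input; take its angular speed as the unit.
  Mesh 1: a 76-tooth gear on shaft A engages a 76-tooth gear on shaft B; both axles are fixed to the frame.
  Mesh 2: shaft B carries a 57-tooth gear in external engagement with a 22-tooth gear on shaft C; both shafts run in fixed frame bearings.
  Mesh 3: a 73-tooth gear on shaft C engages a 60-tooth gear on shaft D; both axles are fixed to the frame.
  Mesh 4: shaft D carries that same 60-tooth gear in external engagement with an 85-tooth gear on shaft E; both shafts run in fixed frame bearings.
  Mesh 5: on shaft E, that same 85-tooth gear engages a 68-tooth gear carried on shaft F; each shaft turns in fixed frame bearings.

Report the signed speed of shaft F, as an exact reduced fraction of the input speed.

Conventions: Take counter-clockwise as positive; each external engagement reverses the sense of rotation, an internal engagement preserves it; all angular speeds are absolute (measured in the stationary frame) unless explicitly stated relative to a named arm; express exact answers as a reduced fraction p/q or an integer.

5-mesh fixed-axis compound train (all bearings frame-fixed)
mesh 1 [76T→76T]: |ω|/ω_in = 1×76/76 = 1, sense flips to −
mesh 2 [57T→22T]: |ω|/ω_in = 1×57/22 = 57/22, sense flips to +
mesh 3 [73T→60T]: |ω|/ω_in = (57/22)×73/60 = 1387/440, sense flips to −
mesh 4 [60T→85T]: |ω|/ω_in = (1387/440)×60/85 = 4161/1870, sense flips to +
mesh 5 [85T→68T]: |ω|/ω_in = (4161/1870)×85/68 = 4161/1496, sense flips to −
signed output speed (× input speed) = -4161/1496

-4161/1496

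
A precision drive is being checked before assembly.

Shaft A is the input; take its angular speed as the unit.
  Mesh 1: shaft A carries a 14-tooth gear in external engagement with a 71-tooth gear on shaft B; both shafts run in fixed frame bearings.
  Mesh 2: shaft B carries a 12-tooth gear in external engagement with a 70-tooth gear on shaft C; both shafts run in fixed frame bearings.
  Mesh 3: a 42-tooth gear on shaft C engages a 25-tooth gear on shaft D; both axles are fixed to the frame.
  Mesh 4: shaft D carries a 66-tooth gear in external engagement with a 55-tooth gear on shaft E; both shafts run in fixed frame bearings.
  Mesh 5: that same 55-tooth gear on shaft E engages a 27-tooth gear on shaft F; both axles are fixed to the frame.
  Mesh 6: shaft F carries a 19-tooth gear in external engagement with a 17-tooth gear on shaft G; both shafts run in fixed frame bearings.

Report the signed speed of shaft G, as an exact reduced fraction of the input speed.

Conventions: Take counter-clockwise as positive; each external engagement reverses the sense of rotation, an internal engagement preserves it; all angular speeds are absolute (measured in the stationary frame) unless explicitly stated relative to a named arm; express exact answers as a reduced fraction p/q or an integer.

23408/150875

6-mesh fixed-axis compound train (all bearings frame-fixed)
mesh 1 [14T→71T]: |ω|/ω_in = 1×14/71 = 14/71, sense flips to −
mesh 2 [12T→70T]: |ω|/ω_in = (14/71)×12/70 = 12/355, sense flips to +
mesh 3 [42T→25T]: |ω|/ω_in = (12/355)×42/25 = 504/8875, sense flips to −
mesh 4 [66T→55T]: |ω|/ω_in = (504/8875)×66/55 = 3024/44375, sense flips to +
mesh 5 [55T→27T]: |ω|/ω_in = (3024/44375)×55/27 = 1232/8875, sense flips to −
mesh 6 [19T→17T]: |ω|/ω_in = (1232/8875)×19/17 = 23408/150875, sense flips to +
signed output speed (× input speed) = 23408/150875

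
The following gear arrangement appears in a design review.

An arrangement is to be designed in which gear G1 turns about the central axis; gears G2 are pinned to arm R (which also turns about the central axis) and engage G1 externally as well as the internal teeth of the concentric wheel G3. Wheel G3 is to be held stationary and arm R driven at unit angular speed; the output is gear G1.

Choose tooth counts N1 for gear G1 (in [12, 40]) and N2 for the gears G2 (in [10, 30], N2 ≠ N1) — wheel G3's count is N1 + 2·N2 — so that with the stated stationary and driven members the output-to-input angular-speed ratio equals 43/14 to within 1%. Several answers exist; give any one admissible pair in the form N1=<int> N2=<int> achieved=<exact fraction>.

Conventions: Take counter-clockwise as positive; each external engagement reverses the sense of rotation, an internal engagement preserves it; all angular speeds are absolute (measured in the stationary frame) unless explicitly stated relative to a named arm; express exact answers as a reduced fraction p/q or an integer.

N1=28 N2=15 achieved=43/14

topology: planetary set — design target 43/14, arm = carrier (Willis)
Willis with ω_ring = 0: ω_sun/ω_arm = (N1+N3)/N1; set equal to 43/14  ⇒  N3/N1 = 43/14 − 1 = 29/14
N3 = N1 + 2·N2  ⇒  N2/N1 = (N3/N1 − 1)/2 = (29/14 − 1)/2 = 15/28
smallest multiple with N1 ≥ 12 and N2 ≥ 10: k = 1  ⇒  N1 = 1·28 = 28, N2 = 1·15 = 15 (N1 ≤ 40, N2 ≤ 30, N2 ≠ N1 ✓), N3 = 28 + 2·15 = 58
check: (N1+N3)/N1 with N1 = 28, N3 = 58 gives 43/14; |achieved − target| = 0 ≤ 43/1400 ✓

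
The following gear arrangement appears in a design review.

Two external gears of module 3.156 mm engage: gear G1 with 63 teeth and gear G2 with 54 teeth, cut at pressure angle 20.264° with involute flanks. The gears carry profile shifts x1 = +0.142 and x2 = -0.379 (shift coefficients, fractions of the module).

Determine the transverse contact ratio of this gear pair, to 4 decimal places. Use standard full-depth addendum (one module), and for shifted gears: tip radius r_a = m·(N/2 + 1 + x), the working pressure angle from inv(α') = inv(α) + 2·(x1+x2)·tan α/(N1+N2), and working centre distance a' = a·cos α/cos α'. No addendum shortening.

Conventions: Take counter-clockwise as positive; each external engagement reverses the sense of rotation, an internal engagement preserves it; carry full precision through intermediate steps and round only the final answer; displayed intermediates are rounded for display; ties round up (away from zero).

1.8077

recognized (one external pair, fixed centres): single-mesh tooth geometry, m = 3.156, N1 = 63, N2 = 54
base radii: r_b1 = 93.260943, r_b2 = 79.937951
tip radii: r_a1 = 103.018152, r_a2 = 87.171876
inv(α') = inv(20.264°) + 2·(+0.142-0.379)·tan α/(63+54) = 0.01402786  ⇒  α' = 19.61283°
a' = a·cos α / cos α' = 184.6260·cos 20.264°/cos 19.61283° = 183.866398
action lengths: √(r_a1²−r_b1²) = 43.762269, √(r_a2²−r_b2²) = 34.768663
base pitch p_b = π·m·cos α = 9.301203
CR = (43.762269 + 34.768663 − 183.866398·sin 19.61283°)/9.301203 = 1.807710
contact ratio ≈ 1.8077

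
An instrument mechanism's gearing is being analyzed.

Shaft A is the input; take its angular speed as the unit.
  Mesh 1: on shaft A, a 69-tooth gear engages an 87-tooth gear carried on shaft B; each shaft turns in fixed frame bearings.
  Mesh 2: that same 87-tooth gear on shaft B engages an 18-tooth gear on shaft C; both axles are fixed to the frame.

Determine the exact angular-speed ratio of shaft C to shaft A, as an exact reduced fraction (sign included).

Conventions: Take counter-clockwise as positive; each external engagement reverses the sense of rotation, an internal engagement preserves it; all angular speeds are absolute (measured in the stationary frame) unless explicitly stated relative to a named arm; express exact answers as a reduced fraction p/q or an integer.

23/6

class = fixed-axis compound train [2 meshes; 2 ratios multiply, 2 sense flips]
mesh 1 [69T→87T]: running ratio 23/29, sense −
mesh 2 [87T→18T]: running ratio 23/6, sense +
ω_out/ω_in = 23/6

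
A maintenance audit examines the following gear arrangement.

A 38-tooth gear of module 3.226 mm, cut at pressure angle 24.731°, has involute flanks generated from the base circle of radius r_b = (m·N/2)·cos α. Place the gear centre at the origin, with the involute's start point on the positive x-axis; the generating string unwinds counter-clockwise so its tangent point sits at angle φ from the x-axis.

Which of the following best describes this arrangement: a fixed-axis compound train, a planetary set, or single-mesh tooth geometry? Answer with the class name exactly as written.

single-mesh tooth geometry

single-mesh involute tooth geometry (38T wheel at module 3.226)
classification: single-mesh tooth geometry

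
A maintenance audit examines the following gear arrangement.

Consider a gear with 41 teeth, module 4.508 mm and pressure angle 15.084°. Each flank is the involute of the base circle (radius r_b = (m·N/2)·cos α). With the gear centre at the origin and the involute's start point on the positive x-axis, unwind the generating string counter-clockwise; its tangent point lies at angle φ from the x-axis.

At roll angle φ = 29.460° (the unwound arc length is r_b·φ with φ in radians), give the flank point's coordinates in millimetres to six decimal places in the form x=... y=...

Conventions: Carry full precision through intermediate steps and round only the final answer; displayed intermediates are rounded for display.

recognized (one wheel, involute flank): single-mesh tooth geometry, m = 4.508, N = 41
pitch radius r_p = m·N/2 = 4.508·41/2 = 92.414000
base radius r_b = r_p·cos α = 92.414000·cos 15.084° = 89.229907
roll angle φ = 29.460° = 0.51417400 rad
x = r_b·(cos φ + φ·sin φ) = 100.256775
y = r_b·(sin φ − φ·cos φ) = 3.937261

x=100.256775 y=3.937261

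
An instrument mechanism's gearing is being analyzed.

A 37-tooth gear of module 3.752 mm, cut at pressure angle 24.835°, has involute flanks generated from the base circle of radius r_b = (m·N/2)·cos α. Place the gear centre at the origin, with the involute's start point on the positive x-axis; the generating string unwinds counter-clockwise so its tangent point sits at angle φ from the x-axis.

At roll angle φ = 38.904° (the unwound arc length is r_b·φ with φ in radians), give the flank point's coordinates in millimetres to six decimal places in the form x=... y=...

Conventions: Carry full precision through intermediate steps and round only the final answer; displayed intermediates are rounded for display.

class = single-mesh tooth geometry [base-circle involute, m = 3.752, 37T]
pitch radius r_p = m·N/2 = 3.752·37/2 = 69.412000
base radius r_b = r_p·cos α = 69.412000·cos 24.835° = 62.992853
roll angle φ = 38.904° = 0.67900289 rad
x = r_b·(cos φ + φ·sin φ) = 75.882761
y = r_b·(sin φ − φ·cos φ) = 6.275210

x=75.882761 y=6.275210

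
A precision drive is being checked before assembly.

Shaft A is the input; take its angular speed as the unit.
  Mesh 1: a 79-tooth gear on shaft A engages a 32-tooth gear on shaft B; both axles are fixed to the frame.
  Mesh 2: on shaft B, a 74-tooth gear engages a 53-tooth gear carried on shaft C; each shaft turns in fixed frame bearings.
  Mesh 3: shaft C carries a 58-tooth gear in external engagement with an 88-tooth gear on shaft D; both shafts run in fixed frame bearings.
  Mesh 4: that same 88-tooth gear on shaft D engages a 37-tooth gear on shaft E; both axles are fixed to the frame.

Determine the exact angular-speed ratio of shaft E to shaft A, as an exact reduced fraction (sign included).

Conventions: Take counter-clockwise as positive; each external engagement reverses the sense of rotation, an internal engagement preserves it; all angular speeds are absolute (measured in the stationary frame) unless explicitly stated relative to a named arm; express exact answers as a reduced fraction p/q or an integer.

2291/424

class = fixed-axis compound train [4 meshes; 4 ratios multiply, 4 sense flips]
mesh 1 [79T→32T]: running ratio 79/32, sense −
mesh 2 [74T→53T]: running ratio 2923/848, sense +
mesh 3 [58T→88T]: running ratio 84767/37312, sense −
mesh 4 [88T→37T]: running ratio 2291/424, sense +
ω_out/ω_in = 2291/424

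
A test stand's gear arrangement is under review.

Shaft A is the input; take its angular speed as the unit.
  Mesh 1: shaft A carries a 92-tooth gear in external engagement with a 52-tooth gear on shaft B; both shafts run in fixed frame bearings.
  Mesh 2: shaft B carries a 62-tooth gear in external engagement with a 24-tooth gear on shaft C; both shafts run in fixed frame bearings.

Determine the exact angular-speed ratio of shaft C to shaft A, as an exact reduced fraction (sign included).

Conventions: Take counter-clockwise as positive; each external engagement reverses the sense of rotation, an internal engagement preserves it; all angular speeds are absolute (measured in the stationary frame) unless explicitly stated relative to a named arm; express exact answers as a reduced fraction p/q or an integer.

class = fixed-axis compound train [2 meshes; 2 ratios multiply, 2 sense flips]
mesh 1 [92T→52T]: running ratio 23/13, sense −
mesh 2 [62T→24T]: running ratio 713/156, sense +
ω_out/ω_in = 713/156

713/156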